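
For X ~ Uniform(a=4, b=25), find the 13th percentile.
6.7300

We have X ~ Uniform(a=4, b=25).

We want to find x such that P(X ≤ x) = 0.13.

This is the 13th percentile, which means 13% of values fall below this point.

Using the inverse CDF (quantile function):
x = F⁻¹(0.13) = 6.7300

Verification: P(X ≤ 6.7300) = 0.13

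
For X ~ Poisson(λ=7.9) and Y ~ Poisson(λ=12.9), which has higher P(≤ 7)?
X has higher probability (P(X ≤ 7) = 0.4670 > P(Y ≤ 7) = 0.0569)

Compute P(≤ 7) for each distribution:

X ~ Poisson(λ=7.9):
P(X ≤ 7) = 0.4670

Y ~ Poisson(λ=12.9):
P(Y ≤ 7) = 0.0569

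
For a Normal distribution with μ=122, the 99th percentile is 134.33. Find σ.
σ = 5.3002

For X ~ Normal(μ, σ), the p-th percentile satisfies x = μ + z_p × σ,
where z_p = Φ⁻¹(p) is the standard normal quantile.

Step 1: z_{0.99} = Φ⁻¹(0.99) = 2.3263

Step 2: Solve for σ:
134.33 = 122 + 2.3263 × σ
σ = (134.33 - 122) / 2.3263
σ = 12.33 / 2.3263
σ = 5.3002

Verification: μ + z × σ = 122 + 2.3263 × 5.3002 = 134.33 ✓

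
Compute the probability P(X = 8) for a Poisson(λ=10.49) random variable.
0.101143

We have X ~ Poisson(λ=10.49).

For a Poisson distribution, the PMF gives us the probability of each outcome.

Using the PMF formula:
P(X = 8) = 0.101143

Rounded to 4 decimal places: 0.1011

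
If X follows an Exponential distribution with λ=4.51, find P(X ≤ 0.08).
0.302882

We have X ~ Exponential(λ=4.51).

The CDF gives us P(X ≤ k).

Using the CDF:
P(X ≤ 0.08) = 0.302882

This means there's approximately a 30.3% chance that X is at most 0.08.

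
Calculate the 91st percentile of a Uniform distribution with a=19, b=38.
36.2900

We have X ~ Uniform(a=19, b=38).

We want to find x such that P(X ≤ x) = 0.91.

This is the 91st percentile, which means 91% of values fall below this point.

Using the inverse CDF (quantile function):
x = F⁻¹(0.91) = 36.2900

Verification: P(X ≤ 36.2900) = 0.91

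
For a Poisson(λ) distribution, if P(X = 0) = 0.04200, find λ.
λ = 3.1701

For a Poisson(λ) distribution, the PMF at 0 is:
P(X = 0) = λ^0 e^(-λ) / 0! = e^(-λ)

Given P(X = 0) = 0.04200:
e^(-λ) = 0.04200
-λ = ln(0.04200)
λ = -ln(0.04200) = 3.1701

Verification: e^(-3.1701) = 0.04200 ✓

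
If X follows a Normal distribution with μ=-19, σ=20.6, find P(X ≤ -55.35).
0.038819

We have X ~ Normal(μ=-19, σ=20.6).

The CDF gives us P(X ≤ k).

Using the CDF:
P(X ≤ -55.35) = 0.038819

This means there's approximately a 3.9% chance that X is at most -55.35.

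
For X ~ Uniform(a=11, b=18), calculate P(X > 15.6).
0.342857

We have X ~ Uniform(a=11, b=18).

P(X > 15.6) = 1 - P(X ≤ 15.6)
                = 1 - F(15.6)
                = 1 - 0.657143
                = 0.342857

So there's approximately a 34.3% chance that X exceeds 15.6.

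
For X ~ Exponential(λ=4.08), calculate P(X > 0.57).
0.097725

We have X ~ Exponential(λ=4.08).

P(X > 0.57) = 1 - P(X ≤ 0.57)
                = 1 - F(0.57)
                = 1 - 0.902275
                = 0.097725

So there's approximately a 9.8% chance that X exceeds 0.57.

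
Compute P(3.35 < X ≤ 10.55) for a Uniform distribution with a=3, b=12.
0.800000

We have X ~ Uniform(a=3, b=12).

To find P(3.35 < X ≤ 10.55), we use:
P(3.35 < X ≤ 10.55) = P(X ≤ 10.55) - P(X ≤ 3.35)
                 = F(10.55) - F(3.35)
                 = 0.838889 - 0.038889
                 = 0.800000

So there's approximately a 80.0% chance that X falls in this range.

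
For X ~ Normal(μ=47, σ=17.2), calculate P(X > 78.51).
0.033477

We have X ~ Normal(μ=47, σ=17.2).

P(X > 78.51) = 1 - P(X ≤ 78.51)
                = 1 - F(78.51)
                = 1 - 0.966523
                = 0.033477

So there's approximately a 3.3% chance that X exceeds 78.51.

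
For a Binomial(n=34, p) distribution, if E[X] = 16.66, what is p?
p = 0.49

For a Binomial(n, p) distribution:
E[X] = n × p

Given n = 34 and E[X] = 16.66:
16.66 = 34 × p
p = 16.66 / 34 = 0.49

Verification: Binomial(34, 0.49) has E[X] = 16.66 ✓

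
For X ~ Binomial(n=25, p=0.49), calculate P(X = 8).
0.038399

We have X ~ Binomial(n=25, p=0.49).

For a Binomial distribution, the PMF gives us the probability of each outcome.

Using the PMF formula:
P(X = 8) = 0.038399

Rounded to 4 decimal places: 0.0384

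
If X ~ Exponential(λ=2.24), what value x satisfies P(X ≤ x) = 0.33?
0.1788

We have X ~ Exponential(λ=2.24).

We want to find x such that P(X ≤ x) = 0.33.

This is the 33rd percentile, which means 33% of values fall below this point.

Using the inverse CDF (quantile function):
x = F⁻¹(0.33) = 0.1788

Verification: P(X ≤ 0.1788) = 0.33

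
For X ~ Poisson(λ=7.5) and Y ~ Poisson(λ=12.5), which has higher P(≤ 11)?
X has higher probability (P(X ≤ 11) = 0.9208 > P(Y ≤ 11) = 0.4058)

Compute P(≤ 11) for each distribution:

X ~ Poisson(λ=7.5):
P(X ≤ 11) = 0.9208

Y ~ Poisson(λ=12.5):
P(Y ≤ 11) = 0.4058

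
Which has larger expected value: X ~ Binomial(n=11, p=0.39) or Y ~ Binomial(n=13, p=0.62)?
Y has larger mean (8.0600 > 4.2900)

Compute the expected value for each distribution:

X ~ Binomial(n=11, p=0.39):
E[X] = 4.2900

Y ~ Binomial(n=13, p=0.62):
E[Y] = 8.0600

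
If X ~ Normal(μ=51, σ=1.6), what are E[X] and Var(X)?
E[X] = 51.0000, Var(X) = 2.5600

We have X ~ Normal(μ=51, σ=1.6).

For a Normal distribution with μ=51, σ=1.6:

Expected value:
E[X] = 51.0000

Variance:
Var(X) = 2.5600

Standard deviation:
σ = √Var(X) = 1.6000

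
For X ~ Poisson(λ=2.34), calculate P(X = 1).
0.225407

We have X ~ Poisson(λ=2.34).

For a Poisson distribution, the PMF gives us the probability of each outcome.

Using the PMF formula:
P(X = 1) = 0.225407

Rounded to 4 decimal places: 0.2254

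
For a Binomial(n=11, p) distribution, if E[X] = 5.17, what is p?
p = 0.47

For a Binomial(n, p) distribution:
E[X] = n × p

Given n = 11 and E[X] = 5.17:
5.17 = 11 × p
p = 5.17 / 11 = 0.47

Verification: Binomial(11, 0.47) has E[X] = 5.17 ✓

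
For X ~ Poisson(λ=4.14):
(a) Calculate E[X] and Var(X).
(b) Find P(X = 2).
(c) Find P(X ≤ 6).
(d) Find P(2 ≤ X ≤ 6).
(a) E[X] = 4.1400, Var(X) = 4.1400
(b) P(X = 2) = 0.136456
(c) P(X ≤ 6) = 0.874234
(d) P(2 ≤ X ≤ 6) = 0.792391

We have X ~ Poisson(λ=4.14).

(a) Moments:
E[X] = 4.1400
Var(X) = 4.1400
σ = √Var(X) = 2.0347

(b) Point probability using PMF:
P(X = 2) = 0.136456

(c) Cumulative probability using CDF:
P(X ≤ 6) = F(6) = 0.874234

(d) Range probability:
P(2 ≤ X ≤ 6) = P(X ≤ 6) - P(X ≤ 1)
                   = F(6) - F(1)
                   = 0.874234 - 0.081843
                   = 0.792391

This means approximately 79.2% of outcomes fall in the interval [2, 6].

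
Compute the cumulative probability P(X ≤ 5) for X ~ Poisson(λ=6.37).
0.388218

We have X ~ Poisson(λ=6.37).

The CDF gives us P(X ≤ k).

Using the CDF:
P(X ≤ 5) = 0.388218

This means there's approximately a 38.8% chance that X is at most 5.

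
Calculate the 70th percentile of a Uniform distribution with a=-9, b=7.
2.2000

We have X ~ Uniform(a=-9, b=7).

We want to find x such that P(X ≤ x) = 0.7.

This is the 70th percentile, which means 70% of values fall below this point.

Using the inverse CDF (quantile function):
x = F⁻¹(0.7) = 2.2000

Verification: P(X ≤ 2.2000) = 0.7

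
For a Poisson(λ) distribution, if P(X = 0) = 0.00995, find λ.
λ = 4.6102

For a Poisson(λ) distribution, the PMF at 0 is:
P(X = 0) = λ^0 e^(-λ) / 0! = e^(-λ)

Given P(X = 0) = 0.00995:
e^(-λ) = 0.00995
-λ = ln(0.00995)
λ = -ln(0.00995) = 4.6102

Verification: e^(-4.6102) = 0.00995 ✓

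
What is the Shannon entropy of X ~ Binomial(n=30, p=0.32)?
2.3551 nats

We have X ~ Binomial(n=30, p=0.32).

The Shannon entropy measures the uncertainty or information content of the distribution.

For a Binomial distribution with n=30, p=0.32:
H(X) = 2.3551 nats

(In bits, this would be 3.3977 bits.)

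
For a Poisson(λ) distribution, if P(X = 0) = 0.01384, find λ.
λ = 4.2802

For a Poisson(λ) distribution, the PMF at 0 is:
P(X = 0) = λ^0 e^(-λ) / 0! = e^(-λ)

Given P(X = 0) = 0.01384:
e^(-λ) = 0.01384
-λ = ln(0.01384)
λ = -ln(0.01384) = 4.2802

Verification: e^(-4.2802) = 0.01384 ✓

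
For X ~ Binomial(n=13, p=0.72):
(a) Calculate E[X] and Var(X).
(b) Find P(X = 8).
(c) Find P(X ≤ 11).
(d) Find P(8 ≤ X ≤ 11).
(a) E[X] = 9.3600, Var(X) = 2.6208
(b) P(X = 8) = 0.159966
(c) P(X ≤ 11) = 0.915379
(d) P(8 ≤ X ≤ 11) = 0.788384

We have X ~ Binomial(n=13, p=0.72).

(a) Moments:
E[X] = 9.3600
Var(X) = 2.6208
σ = √Var(X) = 1.6189

(b) Point probability using PMF:
P(X = 8) = 0.159966

(c) Cumulative probability using CDF:
P(X ≤ 11) = F(11) = 0.915379

(d) Range probability:
P(8 ≤ X ≤ 11) = P(X ≤ 11) - P(X ≤ 7)
                   = F(11) - F(7)
                   = 0.915379 - 0.126995
                   = 0.788384

This means approximately 78.8% of outcomes fall in the interval [8, 11].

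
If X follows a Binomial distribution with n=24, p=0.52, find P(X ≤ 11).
0.344029

We have X ~ Binomial(n=24, p=0.52).

The CDF gives us P(X ≤ k).

Using the CDF:
P(X ≤ 11) = 0.344029

This means there's approximately a 34.4% chance that X is at most 11.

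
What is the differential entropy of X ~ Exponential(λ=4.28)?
-0.4540 nats

We have X ~ Exponential(λ=4.28).

The differential entropy measures the uncertainty or information content of the distribution.

For an Exponential distribution with λ=4.28:
h(X) = -0.4540 nats

(In bits, this would be -0.6549 bits.)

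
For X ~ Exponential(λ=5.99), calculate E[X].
0.1669

We have X ~ Exponential(λ=5.99).

For an Exponential distribution with λ=5.99:
E[X] = 0.1669

This is the expected (average) value of X.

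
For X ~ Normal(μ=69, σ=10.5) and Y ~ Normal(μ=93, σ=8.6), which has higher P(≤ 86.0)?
X has higher probability (P(X ≤ 86.0) = 0.9473 > P(Y ≤ 86.0) = 0.2078)

Compute P(≤ 86.0) for each distribution:

X ~ Normal(μ=69, σ=10.5):
P(X ≤ 86.0) = 0.9473

Y ~ Normal(μ=93, σ=8.6):
P(Y ≤ 86.0) = 0.2078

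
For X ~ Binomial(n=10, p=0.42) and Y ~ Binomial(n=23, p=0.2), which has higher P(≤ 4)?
X has higher probability (P(X ≤ 4) = 0.5822 > P(Y ≤ 4) = 0.5007)

Compute P(≤ 4) for each distribution:

X ~ Binomial(n=10, p=0.42):
P(X ≤ 4) = 0.5822

Y ~ Binomial(n=23, p=0.2):
P(Y ≤ 4) = 0.5007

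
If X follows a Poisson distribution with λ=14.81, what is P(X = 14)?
0.103624

We have X ~ Poisson(λ=14.81).

For a Poisson distribution, the PMF gives us the probability of each outcome.

Using the PMF formula:
P(X = 14) = 0.103624

Rounded to 4 decimal places: 0.1036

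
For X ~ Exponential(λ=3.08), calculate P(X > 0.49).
0.221087

We have X ~ Exponential(λ=3.08).

P(X > 0.49) = 1 - P(X ≤ 0.49)
                = 1 - F(0.49)
                = 1 - 0.778913
                = 0.221087

So there's approximately a 22.1% chance that X exceeds 0.49.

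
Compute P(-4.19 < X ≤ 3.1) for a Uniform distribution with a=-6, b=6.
0.607500

We have X ~ Uniform(a=-6, b=6).

To find P(-4.19 < X ≤ 3.1), we use:
P(-4.19 < X ≤ 3.1) = P(X ≤ 3.1) - P(X ≤ -4.19)
                 = F(3.1) - F(-4.19)
                 = 0.758333 - 0.150833
                 = 0.607500

So there's approximately a 60.8% chance that X falls in this range.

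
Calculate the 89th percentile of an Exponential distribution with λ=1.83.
1.2062

We have X ~ Exponential(λ=1.83).

We want to find x such that P(X ≤ x) = 0.89.

This is the 89th percentile, which means 89% of values fall below this point.

Using the inverse CDF (quantile function):
x = F⁻¹(0.89) = 1.2062

Verification: P(X ≤ 1.2062) = 0.89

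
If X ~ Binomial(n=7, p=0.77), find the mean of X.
5.3900

We have X ~ Binomial(n=7, p=0.77).

For a Binomial distribution with n=7, p=0.77:
E[X] = 5.3900

This is the expected (average) value of X.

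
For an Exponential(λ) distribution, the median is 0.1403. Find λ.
λ = 4.9405

For X ~ Exponential(λ), the CDF is F(x) = 1 - e^(-λx).
The median m satisfies F(m) = 0.5:
1 - e^(-λm) = 0.5
e^(-λm) = 0.5
λm = ln(2)
m = ln(2) / λ

Given m = 0.1403:
λ = ln(2) / 0.1403 = 0.693147 / 0.1403 = 4.9405

Verification: ln(2) / 4.9405 = 0.1403 ✓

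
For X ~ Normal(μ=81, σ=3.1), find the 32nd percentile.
79.5501

We have X ~ Normal(μ=81, σ=3.1).

We want to find x such that P(X ≤ x) = 0.32.

This is the 32nd percentile, which means 32% of values fall below this point.

Using the inverse CDF (quantile function):
x = F⁻¹(0.32) = 79.5501

Verification: P(X ≤ 79.5501) = 0.32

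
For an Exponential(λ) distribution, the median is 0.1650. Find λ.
λ = 4.2009

For X ~ Exponential(λ), the CDF is F(x) = 1 - e^(-λx).
The median m satisfies F(m) = 0.5:
1 - e^(-λm) = 0.5
e^(-λm) = 0.5
λm = ln(2)
m = ln(2) / λ

Given m = 0.1650:
λ = ln(2) / 0.1650 = 0.693147 / 0.1650 = 4.2009

Verification: ln(2) / 4.2009 = 0.1650 ✓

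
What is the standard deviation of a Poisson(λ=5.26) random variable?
2.2935

We have X ~ Poisson(λ=5.26).

For a Poisson distribution with λ=5.26:
σ = √Var(X) = 2.2935

The standard deviation is the square root of the variance.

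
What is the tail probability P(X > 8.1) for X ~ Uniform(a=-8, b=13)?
0.233333

We have X ~ Uniform(a=-8, b=13).

P(X > 8.1) = 1 - P(X ≤ 8.1)
                = 1 - F(8.1)
                = 1 - 0.766667
                = 0.233333

So there's approximately a 23.3% chance that X exceeds 8.1.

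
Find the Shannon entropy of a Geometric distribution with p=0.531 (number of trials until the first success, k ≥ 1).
1.3017 nats

We have X ~ Geometric(p=0.531) (number of trials until the first success, k ≥ 1).

The Shannon entropy measures the uncertainty or information content of the distribution.

For a Geometric distribution with p=0.531 (number of trials until the first success, k ≥ 1):
H(X) = 1.3017 nats

(In bits, this would be 1.8780 bits.)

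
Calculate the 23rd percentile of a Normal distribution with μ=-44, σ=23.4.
-61.2890

We have X ~ Normal(μ=-44, σ=23.4).

We want to find x such that P(X ≤ x) = 0.23.

This is the 23rd percentile, which means 23% of values fall below this point.

Using the inverse CDF (quantile function):
x = F⁻¹(0.23) = -61.2890

Verification: P(X ≤ -61.2890) = 0.23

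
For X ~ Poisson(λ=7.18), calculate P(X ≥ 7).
0.576750

We have X ~ Poisson(λ=7.18).

For discrete distributions, P(X ≥ 7) = 1 - P(X ≤ 6).

P(X ≤ 6) = 0.423250
P(X ≥ 7) = 1 - 0.423250 = 0.576750

So there's approximately a 57.7% chance that X is at least 7.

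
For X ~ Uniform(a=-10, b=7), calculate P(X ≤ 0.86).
0.638824

We have X ~ Uniform(a=-10, b=7).

The CDF gives us P(X ≤ k).

Using the CDF:
P(X ≤ 0.86) = 0.638824

This means there's approximately a 63.9% chance that X is at most 0.86.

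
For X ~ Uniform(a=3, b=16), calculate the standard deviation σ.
3.7528

We have X ~ Uniform(a=3, b=16).

For a Uniform distribution with a=3, b=16:
σ = √Var(X) = 3.7528

The standard deviation is the square root of the variance.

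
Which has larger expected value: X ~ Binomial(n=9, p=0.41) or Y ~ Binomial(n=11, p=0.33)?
X has larger mean (3.6900 > 3.6300)

Compute the expected value for each distribution:

X ~ Binomial(n=9, p=0.41):
E[X] = 3.6900

Y ~ Binomial(n=11, p=0.33):
E[Y] = 3.6300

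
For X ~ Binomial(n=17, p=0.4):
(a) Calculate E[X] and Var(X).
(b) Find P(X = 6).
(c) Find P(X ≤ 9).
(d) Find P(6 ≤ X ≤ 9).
(a) E[X] = 6.8000, Var(X) = 4.0800
(b) P(X = 6) = 0.183909
(c) P(X ≤ 9) = 0.908101
(d) P(6 ≤ X ≤ 9) = 0.644170

We have X ~ Binomial(n=17, p=0.4).

(a) Moments:
E[X] = 6.8000
Var(X) = 4.0800
σ = √Var(X) = 2.0199

(b) Point probability using PMF:
P(X = 6) = 0.183909

(c) Cumulative probability using CDF:
P(X ≤ 9) = F(9) = 0.908101

(d) Range probability:
P(6 ≤ X ≤ 9) = P(X ≤ 9) - P(X ≤ 5)
                   = F(9) - F(5)
                   = 0.908101 - 0.263931
                   = 0.644170

This means approximately 64.4% of outcomes fall in the interval [6, 9].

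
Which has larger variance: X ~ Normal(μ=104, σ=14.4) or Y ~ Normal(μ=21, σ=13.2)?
X has larger variance (207.3600 > 174.2400)

Compute the variance for each distribution:

X ~ Normal(μ=104, σ=14.4):
Var(X) = 207.3600

Y ~ Normal(μ=21, σ=13.2):
Var(Y) = 174.2400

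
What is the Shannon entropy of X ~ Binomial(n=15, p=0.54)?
2.0760 nats

We have X ~ Binomial(n=15, p=0.54).

The Shannon entropy measures the uncertainty or information content of the distribution.

For a Binomial distribution with n=15, p=0.54:
H(X) = 2.0760 nats

(In bits, this would be 2.9950 bits.)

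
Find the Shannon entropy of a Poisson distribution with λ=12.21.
2.6629 nats

We have X ~ Poisson(λ=12.21).

The Shannon entropy measures the uncertainty or information content of the distribution.

For a Poisson distribution with λ=12.21:
H(X) = 2.6629 nats

(In bits, this would be 3.8418 bits.)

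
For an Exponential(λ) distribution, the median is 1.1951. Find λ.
λ = 0.5800

For X ~ Exponential(λ), the CDF is F(x) = 1 - e^(-λx).
The median m satisfies F(m) = 0.5:
1 - e^(-λm) = 0.5
e^(-λm) = 0.5
λm = ln(2)
m = ln(2) / λ

Given m = 1.1951:
λ = ln(2) / 1.1951 = 0.693147 / 1.1951 = 0.5800

Verification: ln(2) / 0.5800 = 1.1951 ✓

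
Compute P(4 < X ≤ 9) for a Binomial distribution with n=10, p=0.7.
0.924403

We have X ~ Binomial(n=10, p=0.7).

To find P(4 < X ≤ 9), we use:
P(4 < X ≤ 9) = P(X ≤ 9) - P(X ≤ 4)
                 = F(9) - F(4)
                 = 0.971752 - 0.047349
                 = 0.924403

So there's approximately a 92.4% chance that X falls in this range.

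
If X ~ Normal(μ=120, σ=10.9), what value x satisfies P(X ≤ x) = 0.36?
116.0928

We have X ~ Normal(μ=120, σ=10.9).

We want to find x such that P(X ≤ x) = 0.36.

This is the 36th percentile, which means 36% of values fall below this point.

Using the inverse CDF (quantile function):
x = F⁻¹(0.36) = 116.0928

Verification: P(X ≤ 116.0928) = 0.36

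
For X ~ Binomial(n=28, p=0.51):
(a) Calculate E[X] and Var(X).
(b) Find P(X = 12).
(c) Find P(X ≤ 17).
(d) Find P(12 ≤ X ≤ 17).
(a) E[X] = 14.2800, Var(X) = 6.9972
(b) P(X = 12) = 0.104031
(c) P(X ≤ 17) = 0.888677
(d) P(12 ≤ X ≤ 17) = 0.742051

We have X ~ Binomial(n=28, p=0.51).

(a) Moments:
E[X] = 14.2800
Var(X) = 6.9972
σ = √Var(X) = 2.6452

(b) Point probability using PMF:
P(X = 12) = 0.104031

(c) Cumulative probability using CDF:
P(X ≤ 17) = F(17) = 0.888677

(d) Range probability:
P(12 ≤ X ≤ 17) = P(X ≤ 17) - P(X ≤ 11)
                   = F(17) - F(11)
                   = 0.888677 - 0.146626
                   = 0.742051

This means approximately 74.2% of outcomes fall in the interval [12, 17].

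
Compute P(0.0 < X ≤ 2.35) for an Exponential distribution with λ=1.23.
0.944452

We have X ~ Exponential(λ=1.23).

To find P(0.0 < X ≤ 2.35), we use:
P(0.0 < X ≤ 2.35) = P(X ≤ 2.35) - P(X ≤ 0.0)
                 = F(2.35) - F(0.0)
                 = 0.944452 - 0.000000
                 = 0.944452

So there's approximately a 94.4% chance that X falls in this range.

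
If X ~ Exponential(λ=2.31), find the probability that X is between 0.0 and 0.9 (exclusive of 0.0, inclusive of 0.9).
0.874945

We have X ~ Exponential(λ=2.31).

To find P(0.0 < X ≤ 0.9), we use:
P(0.0 < X ≤ 0.9) = P(X ≤ 0.9) - P(X ≤ 0.0)
                 = F(0.9) - F(0.0)
                 = 0.874945 - 0.000000
                 = 0.874945

So there's approximately a 87.5% chance that X falls in this range.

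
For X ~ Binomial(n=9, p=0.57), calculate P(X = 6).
0.229052

We have X ~ Binomial(n=9, p=0.57).

For a Binomial distribution, the PMF gives us the probability of each outcome.

Using the PMF formula:
P(X = 6) = 0.229052

Rounded to 4 decimal places: 0.2291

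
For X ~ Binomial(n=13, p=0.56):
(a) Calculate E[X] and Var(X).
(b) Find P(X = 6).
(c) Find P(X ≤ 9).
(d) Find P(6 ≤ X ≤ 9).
(a) E[X] = 7.2800, Var(X) = 3.2032
(b) P(X = 6) = 0.168972
(c) P(X ≤ 9) = 0.894485
(d) P(6 ≤ X ≤ 9) = 0.734454

We have X ~ Binomial(n=13, p=0.56).

(a) Moments:
E[X] = 7.2800
Var(X) = 3.2032
σ = √Var(X) = 1.7897

(b) Point probability using PMF:
P(X = 6) = 0.168972

(c) Cumulative probability using CDF:
P(X ≤ 9) = F(9) = 0.894485

(d) Range probability:
P(6 ≤ X ≤ 9) = P(X ≤ 9) - P(X ≤ 5)
                   = F(9) - F(5)
                   = 0.894485 - 0.160031
                   = 0.734454

This means approximately 73.4% of outcomes fall in the interval [6, 9].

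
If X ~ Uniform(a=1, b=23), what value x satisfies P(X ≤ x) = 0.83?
19.2600

We have X ~ Uniform(a=1, b=23).

We want to find x such that P(X ≤ x) = 0.83.

This is the 83rd percentile, which means 83% of values fall below this point.

Using the inverse CDF (quantile function):
x = F⁻¹(0.83) = 19.2600

Verification: P(X ≤ 19.2600) = 0.83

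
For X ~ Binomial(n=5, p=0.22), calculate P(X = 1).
0.407166

We have X ~ Binomial(n=5, p=0.22).

For a Binomial distribution, the PMF gives us the probability of each outcome.

Using the PMF formula:
P(X = 1) = 0.407166

Rounded to 4 decimal places: 0.4072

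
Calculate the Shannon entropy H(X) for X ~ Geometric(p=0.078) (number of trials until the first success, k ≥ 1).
3.5110 nats

We have X ~ Geometric(p=0.078) (number of trials until the first success, k ≥ 1).

The Shannon entropy measures the uncertainty or information content of the distribution.

For a Geometric distribution with p=0.078 (number of trials until the first success, k ≥ 1):
H(X) = 3.5110 nats

(In bits, this would be 5.0653 bits.)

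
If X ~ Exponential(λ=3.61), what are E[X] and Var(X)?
E[X] = 0.2770, Var(X) = 0.0767

We have X ~ Exponential(λ=3.61).

For an Exponential distribution with λ=3.61:

Expected value:
E[X] = 0.2770

Variance:
Var(X) = 0.0767

Standard deviation:
σ = √Var(X) = 0.2770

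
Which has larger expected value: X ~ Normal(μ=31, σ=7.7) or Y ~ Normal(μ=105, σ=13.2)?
Y has larger mean (105.0000 > 31.0000)

Compute the expected value for each distribution:

X ~ Normal(μ=31, σ=7.7):
E[X] = 31.0000

Y ~ Normal(μ=105, σ=13.2):
E[Y] = 105.0000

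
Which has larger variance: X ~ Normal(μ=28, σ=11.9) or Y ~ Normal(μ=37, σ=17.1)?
Y has larger variance (292.4100 > 141.6100)

Compute the variance for each distribution:

X ~ Normal(μ=28, σ=11.9):
Var(X) = 141.6100

Y ~ Normal(μ=37, σ=17.1):
Var(Y) = 292.4100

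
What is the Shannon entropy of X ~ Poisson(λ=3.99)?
2.0853 nats

We have X ~ Poisson(λ=3.99).

The Shannon entropy measures the uncertainty or information content of the distribution.

For a Poisson distribution with λ=3.99:
H(X) = 2.0853 nats

(In bits, this would be 3.0085 bits.)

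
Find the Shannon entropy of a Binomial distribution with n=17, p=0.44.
2.1345 nats

We have X ~ Binomial(n=17, p=0.44).

The Shannon entropy measures the uncertainty or information content of the distribution.

For a Binomial distribution with n=17, p=0.44:
H(X) = 2.1345 nats

(In bits, this would be 3.0794 bits.)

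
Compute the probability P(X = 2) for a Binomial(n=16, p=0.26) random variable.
0.119777

We have X ~ Binomial(n=16, p=0.26).

For a Binomial distribution, the PMF gives us the probability of each outcome.

Using the PMF formula:
P(X = 2) = 0.119777

Rounded to 4 decimal places: 0.1198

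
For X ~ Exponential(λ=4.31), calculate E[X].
0.2320

We have X ~ Exponential(λ=4.31).

For an Exponential distribution with λ=4.31:
E[X] = 0.2320

This is the expected (average) value of X.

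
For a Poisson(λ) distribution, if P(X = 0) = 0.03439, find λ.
λ = 3.3700

For a Poisson(λ) distribution, the PMF at 0 is:
P(X = 0) = λ^0 e^(-λ) / 0! = e^(-λ)

Given P(X = 0) = 0.03439:
e^(-λ) = 0.03439
-λ = ln(0.03439)
λ = -ln(0.03439) = 3.3700

Verification: e^(-3.3700) = 0.03439 ✓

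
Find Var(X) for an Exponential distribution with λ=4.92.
0.0413

We have X ~ Exponential(λ=4.92).

For an Exponential distribution with λ=4.92:
Var(X) = 0.0413

The variance measures the spread of the distribution around the mean.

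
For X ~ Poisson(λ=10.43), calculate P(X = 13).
0.081983

We have X ~ Poisson(λ=10.43).

For a Poisson distribution, the PMF gives us the probability of each outcome.

Using the PMF formula:
P(X = 13) = 0.081983

Rounded to 4 decimal places: 0.0820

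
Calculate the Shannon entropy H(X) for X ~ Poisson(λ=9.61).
2.5411 nats

We have X ~ Poisson(λ=9.61).

The Shannon entropy measures the uncertainty or information content of the distribution.

For a Poisson distribution with λ=9.61:
H(X) = 2.5411 nats

(In bits, this would be 3.6661 bits.)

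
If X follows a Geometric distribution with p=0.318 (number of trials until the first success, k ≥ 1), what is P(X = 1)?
0.318000

We have X ~ Geometric(p=0.318) (number of trials until the first success, k ≥ 1).

For a Geometric distribution, the PMF gives us the probability of each outcome.

Using the PMF formula:
P(X = 1) = 0.318000

Rounded to 4 decimal places: 0.3180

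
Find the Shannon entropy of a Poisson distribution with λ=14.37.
2.7455 nats

We have X ~ Poisson(λ=14.37).

The Shannon entropy measures the uncertainty or information content of the distribution.

For a Poisson distribution with λ=14.37:
H(X) = 2.7455 nats

(In bits, this would be 3.9609 bits.)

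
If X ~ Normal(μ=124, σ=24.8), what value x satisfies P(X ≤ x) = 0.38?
116.4241

We have X ~ Normal(μ=124, σ=24.8).

We want to find x such that P(X ≤ x) = 0.38.

This is the 38th percentile, which means 38% of values fall below this point.

Using the inverse CDF (quantile function):
x = F⁻¹(0.38) = 116.4241

Verification: P(X ≤ 116.4241) = 0.38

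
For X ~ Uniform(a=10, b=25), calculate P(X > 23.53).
0.098000

We have X ~ Uniform(a=10, b=25).

P(X > 23.53) = 1 - P(X ≤ 23.53)
                = 1 - F(23.53)
                = 1 - 0.902000
                = 0.098000

So there's approximately a 9.8% chance that X exceeds 23.53.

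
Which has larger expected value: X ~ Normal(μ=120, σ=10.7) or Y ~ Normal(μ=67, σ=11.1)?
X has larger mean (120.0000 > 67.0000)

Compute the expected value for each distribution:

X ~ Normal(μ=120, σ=10.7):
E[X] = 120.0000

Y ~ Normal(μ=67, σ=11.1):
E[Y] = 67.0000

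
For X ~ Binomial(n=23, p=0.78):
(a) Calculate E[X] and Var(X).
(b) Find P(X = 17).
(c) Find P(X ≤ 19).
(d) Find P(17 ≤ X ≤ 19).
(a) E[X] = 17.9400, Var(X) = 3.9468
(b) P(X = 17) = 0.167586
(c) P(X ≤ 19) = 0.777912
(d) P(17 ≤ X ≤ 19) = 0.550431

We have X ~ Binomial(n=23, p=0.78).

(a) Moments:
E[X] = 17.9400
Var(X) = 3.9468
σ = √Var(X) = 1.9867

(b) Point probability using PMF:
P(X = 17) = 0.167586

(c) Cumulative probability using CDF:
P(X ≤ 19) = F(19) = 0.777912

(d) Range probability:
P(17 ≤ X ≤ 19) = P(X ≤ 19) - P(X ≤ 16)
                   = F(19) - F(16)
                   = 0.777912 - 0.227481
                   = 0.550431

This means approximately 55.0% of outcomes fall in the interval [17, 19].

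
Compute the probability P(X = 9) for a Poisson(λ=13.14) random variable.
0.063236

We have X ~ Poisson(λ=13.14).

For a Poisson distribution, the PMF gives us the probability of each outcome.

Using the PMF formula:
P(X = 9) = 0.063236

Rounded to 4 decimal places: 0.0632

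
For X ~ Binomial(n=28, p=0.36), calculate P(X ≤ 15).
0.981857

We have X ~ Binomial(n=28, p=0.36).

The CDF gives us P(X ≤ k).

Using the CDF:
P(X ≤ 15) = 0.981857

This means there's approximately a 98.2% chance that X is at most 15.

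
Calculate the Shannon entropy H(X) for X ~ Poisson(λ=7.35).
2.4040 nats

We have X ~ Poisson(λ=7.35).

The Shannon entropy measures the uncertainty or information content of the distribution.

For a Poisson distribution with λ=7.35:
H(X) = 2.4040 nats

(In bits, this would be 3.4682 bits.)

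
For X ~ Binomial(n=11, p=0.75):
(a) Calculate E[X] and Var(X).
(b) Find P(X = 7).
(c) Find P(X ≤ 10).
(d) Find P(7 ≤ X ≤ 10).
(a) E[X] = 8.2500, Var(X) = 2.0625
(b) P(X = 7) = 0.172069
(c) P(X ≤ 10) = 0.957765
(d) P(7 ≤ X ≤ 10) = 0.843138

We have X ~ Binomial(n=11, p=0.75).

(a) Moments:
E[X] = 8.2500
Var(X) = 2.0625
σ = √Var(X) = 1.4361

(b) Point probability using PMF:
P(X = 7) = 0.172069

(c) Cumulative probability using CDF:
P(X ≤ 10) = F(10) = 0.957765

(d) Range probability:
P(7 ≤ X ≤ 10) = P(X ≤ 10) - P(X ≤ 6)
                   = F(10) - F(6)
                   = 0.957765 - 0.114626
                   = 0.843138

This means approximately 84.3% of outcomes fall in the interval [7, 10].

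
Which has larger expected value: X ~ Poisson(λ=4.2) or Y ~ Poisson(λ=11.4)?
Y has larger mean (11.4000 > 4.2000)

Compute the expected value for each distribution:

X ~ Poisson(λ=4.2):
E[X] = 4.2000

Y ~ Poisson(λ=11.4):
E[Y] = 11.4000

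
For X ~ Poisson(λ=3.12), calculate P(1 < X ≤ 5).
0.721576

We have X ~ Poisson(λ=3.12).

To find P(1 < X ≤ 5), we use:
P(1 < X ≤ 5) = P(X ≤ 5) - P(X ≤ 1)
                 = F(5) - F(1)
                 = 0.903503 - 0.181928
                 = 0.721576

So there's approximately a 72.2% chance that X falls in this range.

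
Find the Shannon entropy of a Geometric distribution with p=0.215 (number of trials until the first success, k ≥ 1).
2.4210 nats

We have X ~ Geometric(p=0.215) (number of trials until the first success, k ≥ 1).

The Shannon entropy measures the uncertainty or information content of the distribution.

For a Geometric distribution with p=0.215 (number of trials until the first success, k ≥ 1):
H(X) = 2.4210 nats

(In bits, this would be 3.4927 bits.)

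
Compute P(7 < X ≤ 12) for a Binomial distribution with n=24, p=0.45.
0.671673

We have X ~ Binomial(n=24, p=0.45).

To find P(7 < X ≤ 12), we use:
P(7 < X ≤ 12) = P(X ≤ 12) - P(X ≤ 7)
                 = F(12) - F(7)
                 = 0.757967 - 0.086293
                 = 0.671673

So there's approximately a 67.2% chance that X falls in this range.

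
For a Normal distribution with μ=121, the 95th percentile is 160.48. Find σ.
σ = 24.0021

For X ~ Normal(μ, σ), the p-th percentile satisfies x = μ + z_p × σ,
where z_p = Φ⁻¹(p) is the standard normal quantile.

Step 1: z_{0.95} = Φ⁻¹(0.95) = 1.6449

Step 2: Solve for σ:
160.48 = 121 + 1.6449 × σ
σ = (160.48 - 121) / 1.6449
σ = 39.48 / 1.6449
σ = 24.0021

Verification: μ + z × σ = 121 + 1.6449 × 24.0021 = 160.48 ✓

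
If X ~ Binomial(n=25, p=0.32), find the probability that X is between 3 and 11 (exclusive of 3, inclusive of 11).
0.909494

We have X ~ Binomial(n=25, p=0.32).

To find P(3 < X ≤ 11), we use:
P(3 < X ≤ 11) = P(X ≤ 11) - P(X ≤ 3)
                 = F(11) - F(3)
                 = 0.930213 - 0.020719
                 = 0.909494

So there's approximately a 90.9% chance that X falls in this range.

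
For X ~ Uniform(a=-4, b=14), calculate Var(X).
27.0000

We have X ~ Uniform(a=-4, b=14).

For a Uniform distribution with a=-4, b=14:
Var(X) = 27.0000

The variance measures the spread of the distribution around the mean.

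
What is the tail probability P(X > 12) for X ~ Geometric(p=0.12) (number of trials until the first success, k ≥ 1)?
0.215671

We have X ~ Geometric(p=0.12) (number of trials until the first success, k ≥ 1).

P(X > 12) = 1 - P(X ≤ 12)
                = 1 - F(12)
                = 1 - 0.784329
                = 0.215671

So there's approximately a 21.6% chance that X exceeds 12.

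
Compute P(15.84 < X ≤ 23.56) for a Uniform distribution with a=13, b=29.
0.482500

We have X ~ Uniform(a=13, b=29).

To find P(15.84 < X ≤ 23.56), we use:
P(15.84 < X ≤ 23.56) = P(X ≤ 23.56) - P(X ≤ 15.84)
                 = F(23.56) - F(15.84)
                 = 0.660000 - 0.177500
                 = 0.482500

So there's approximately a 48.2% chance that X falls in this range.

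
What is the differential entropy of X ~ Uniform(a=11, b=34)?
3.1355 nats

We have X ~ Uniform(a=11, b=34).

The differential entropy measures the uncertainty or information content of the distribution.

For a Uniform distribution with a=11, b=34:
h(X) = 3.1355 nats

(In bits, this would be 4.5236 bits.)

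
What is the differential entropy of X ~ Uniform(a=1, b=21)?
2.9957 nats

We have X ~ Uniform(a=1, b=21).

The differential entropy measures the uncertainty or information content of the distribution.

For a Uniform distribution with a=1, b=21:
h(X) = 2.9957 nats

(In bits, this would be 4.3219 bits.)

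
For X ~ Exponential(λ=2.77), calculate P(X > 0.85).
0.094941

We have X ~ Exponential(λ=2.77).

P(X > 0.85) = 1 - P(X ≤ 0.85)
                = 1 - F(0.85)
                = 1 - 0.905059
                = 0.094941

So there's approximately a 9.5% chance that X exceeds 0.85.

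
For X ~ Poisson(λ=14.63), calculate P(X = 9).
0.037472

We have X ~ Poisson(λ=14.63).

For a Poisson distribution, the PMF gives us the probability of each outcome.

Using the PMF formula:
P(X = 9) = 0.037472

Rounded to 4 decimal places: 0.0375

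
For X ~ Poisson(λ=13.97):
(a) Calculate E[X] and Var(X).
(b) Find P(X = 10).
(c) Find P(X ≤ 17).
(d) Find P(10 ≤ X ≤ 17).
(a) E[X] = 13.9700, Var(X) = 13.9700
(b) P(X = 10) = 0.066851
(c) P(X ≤ 17) = 0.829332
(d) P(10 ≤ X ≤ 17) = 0.718505

We have X ~ Poisson(λ=13.97).

(a) Moments:
E[X] = 13.9700
Var(X) = 13.9700
σ = √Var(X) = 3.7376

(b) Point probability using PMF:
P(X = 10) = 0.066851

(c) Cumulative probability using CDF:
P(X ≤ 17) = F(17) = 0.829332

(d) Range probability:
P(10 ≤ X ≤ 17) = P(X ≤ 17) - P(X ≤ 9)
                   = F(17) - F(9)
                   = 0.829332 - 0.110827
                   = 0.718505

This means approximately 71.9% of outcomes fall in the interval [10, 17].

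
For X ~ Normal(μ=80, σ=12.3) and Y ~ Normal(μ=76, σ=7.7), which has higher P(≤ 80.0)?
Y has higher probability (P(Y ≤ 80.0) = 0.6983 > P(X ≤ 80.0) = 0.5000)

Compute P(≤ 80.0) for each distribution:

X ~ Normal(μ=80, σ=12.3):
P(X ≤ 80.0) = 0.5000

Y ~ Normal(μ=76, σ=7.7):
P(Y ≤ 80.0) = 0.6983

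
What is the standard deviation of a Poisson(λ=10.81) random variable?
3.2879

We have X ~ Poisson(λ=10.81).

For a Poisson distribution with λ=10.81:
σ = √Var(X) = 3.2879

The standard deviation is the square root of the variance.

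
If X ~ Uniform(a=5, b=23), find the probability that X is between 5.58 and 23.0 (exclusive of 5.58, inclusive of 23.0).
0.967778

We have X ~ Uniform(a=5, b=23).

To find P(5.58 < X ≤ 23.0), we use:
P(5.58 < X ≤ 23.0) = P(X ≤ 23.0) - P(X ≤ 5.58)
                 = F(23.0) - F(5.58)
                 = 1.000000 - 0.032222
                 = 0.967778

So there's approximately a 96.8% chance that X falls in this range.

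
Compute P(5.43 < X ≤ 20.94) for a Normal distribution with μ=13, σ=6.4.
0.774186

We have X ~ Normal(μ=13, σ=6.4).

To find P(5.43 < X ≤ 20.94), we use:
P(5.43 < X ≤ 20.94) = P(X ≤ 20.94) - P(X ≤ 5.43)
                 = F(20.94) - F(5.43)
                 = 0.892628 - 0.118442
                 = 0.774186

So there's approximately a 77.4% chance that X falls in this range.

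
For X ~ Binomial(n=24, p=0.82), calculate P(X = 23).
0.044999

We have X ~ Binomial(n=24, p=0.82).

For a Binomial distribution, the PMF gives us the probability of each outcome.

Using the PMF formula:
P(X = 23) = 0.044999

Rounded to 4 decimal places: 0.0450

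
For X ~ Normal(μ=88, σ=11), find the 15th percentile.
76.5992

We have X ~ Normal(μ=88, σ=11).

We want to find x such that P(X ≤ x) = 0.15.

This is the 15th percentile, which means 15% of values fall below this point.

Using the inverse CDF (quantile function):
x = F⁻¹(0.15) = 76.5992

Verification: P(X ≤ 76.5992) = 0.15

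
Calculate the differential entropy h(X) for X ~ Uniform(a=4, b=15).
2.3979 nats

We have X ~ Uniform(a=4, b=15).

The differential entropy measures the uncertainty or information content of the distribution.

For a Uniform distribution with a=4, b=15:
h(X) = 2.3979 nats

(In bits, this would be 3.4594 bits.)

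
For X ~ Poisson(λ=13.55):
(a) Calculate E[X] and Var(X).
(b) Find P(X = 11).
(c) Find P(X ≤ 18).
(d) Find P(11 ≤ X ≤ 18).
(a) E[X] = 13.5500, Var(X) = 13.5500
(b) P(X = 11) = 0.092361
(c) P(X ≤ 18) = 0.905983
(d) P(11 ≤ X ≤ 18) = 0.698530

We have X ~ Poisson(λ=13.55).

(a) Moments:
E[X] = 13.5500
Var(X) = 13.5500
σ = √Var(X) = 3.6810

(b) Point probability using PMF:
P(X = 11) = 0.092361

(c) Cumulative probability using CDF:
P(X ≤ 18) = F(18) = 0.905983

(d) Range probability:
P(11 ≤ X ≤ 18) = P(X ≤ 18) - P(X ≤ 10)
                   = F(18) - F(10)
                   = 0.905983 - 0.207453
                   = 0.698530

This means approximately 69.9% of outcomes fall in the interval [11, 18].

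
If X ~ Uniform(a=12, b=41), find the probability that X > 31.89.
0.314138

We have X ~ Uniform(a=12, b=41).

P(X > 31.89) = 1 - P(X ≤ 31.89)
                = 1 - F(31.89)
                = 1 - 0.685862
                = 0.314138

So there's approximately a 31.4% chance that X exceeds 31.89.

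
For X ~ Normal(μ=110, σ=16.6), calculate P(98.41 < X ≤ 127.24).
0.607966

We have X ~ Normal(μ=110, σ=16.6).

To find P(98.41 < X ≤ 127.24), we use:
P(98.41 < X ≤ 127.24) = P(X ≤ 127.24) - P(X ≤ 98.41)
                 = F(127.24) - F(98.41)
                 = 0.850494 - 0.242528
                 = 0.607966

So there's approximately a 60.8% chance that X falls in this range.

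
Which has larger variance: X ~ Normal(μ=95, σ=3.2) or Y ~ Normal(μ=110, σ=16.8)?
Y has larger variance (282.2400 > 10.2400)

Compute the variance for each distribution:

X ~ Normal(μ=95, σ=3.2):
Var(X) = 10.2400

Y ~ Normal(μ=110, σ=16.8):
Var(Y) = 282.2400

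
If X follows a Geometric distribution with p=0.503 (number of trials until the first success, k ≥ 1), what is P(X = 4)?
0.061750

We have X ~ Geometric(p=0.503) (number of trials until the first success, k ≥ 1).

For a Geometric distribution, the PMF gives us the probability of each outcome.

Using the PMF formula:
P(X = 4) = 0.061750

Rounded to 4 decimal places: 0.0618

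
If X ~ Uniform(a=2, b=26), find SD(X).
6.9282

We have X ~ Uniform(a=2, b=26).

For a Uniform distribution with a=2, b=26:
σ = √Var(X) = 6.9282

The standard deviation is the square root of the variance.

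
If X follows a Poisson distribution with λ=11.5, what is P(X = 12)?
0.113149

We have X ~ Poisson(λ=11.5).

For a Poisson distribution, the PMF gives us the probability of each outcome.

Using the PMF formula:
P(X = 12) = 0.113149

Rounded to 4 decimal places: 0.1131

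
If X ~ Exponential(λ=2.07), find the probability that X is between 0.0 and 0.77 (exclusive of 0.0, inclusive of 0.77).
0.796868

We have X ~ Exponential(λ=2.07).

To find P(0.0 < X ≤ 0.77), we use:
P(0.0 < X ≤ 0.77) = P(X ≤ 0.77) - P(X ≤ 0.0)
                 = F(0.77) - F(0.0)
                 = 0.796868 - 0.000000
                 = 0.796868

So there's approximately a 79.7% chance that X falls in this range.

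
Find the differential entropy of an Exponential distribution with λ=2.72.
-0.0006 nats

We have X ~ Exponential(λ=2.72).

The differential entropy measures the uncertainty or information content of the distribution.

For an Exponential distribution with λ=2.72:
h(X) = -0.0006 nats

(In bits, this would be -0.0009 bits.)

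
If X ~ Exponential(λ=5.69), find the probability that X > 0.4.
0.102694

We have X ~ Exponential(λ=5.69).

P(X > 0.4) = 1 - P(X ≤ 0.4)
                = 1 - F(0.4)
                = 1 - 0.897306
                = 0.102694

So there's approximately a 10.3% chance that X exceeds 0.4.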